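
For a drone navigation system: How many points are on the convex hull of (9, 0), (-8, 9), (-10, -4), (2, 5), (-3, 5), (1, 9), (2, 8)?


Convex hull vertices (CCW): (-10, -4), (9, 0), (2, 8), (1, 9), (-8, 9)
Count = 5

5


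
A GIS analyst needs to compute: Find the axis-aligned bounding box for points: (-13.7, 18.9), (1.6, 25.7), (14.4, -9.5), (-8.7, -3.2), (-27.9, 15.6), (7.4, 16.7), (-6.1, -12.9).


x range: [-27.9, 14.4]
y range: [-12.9, 25.7]
Bounding box: (-27.9,-12.9) to (14.4,25.7)

(-27.9,-12.9) to (14.4,25.7)


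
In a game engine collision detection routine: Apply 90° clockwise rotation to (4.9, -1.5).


90° CW: (x,y) -> (y, -x)
(4.9,-1.5) -> (-1.5, -4.9)

(-1.5, -4.9)


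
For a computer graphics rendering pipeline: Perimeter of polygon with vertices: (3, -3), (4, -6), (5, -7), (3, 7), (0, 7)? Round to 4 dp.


Sides: (3, -3)->(4, -6): sqrt(10) = 3.162278, (4, -6)->(5, -7): sqrt(2) = 1.414214, (5, -7)->(3, 7): sqrt(200) = 14.142136, (3, 7)->(0, 7): sqrt(9) = 3, (0, 7)->(3, -3): sqrt(109) = 10.440307
Sum = 32.158935
Perimeter = 32.1589

32.1589


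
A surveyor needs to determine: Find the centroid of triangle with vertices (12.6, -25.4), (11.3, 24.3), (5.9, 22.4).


Centroid = ((x_A+x_B+x_C)/3, (y_A+y_B+y_C)/3)
= ((12.6+11.3+5.9)/3, ((-25.4)+24.3+22.4)/3)
= (9.9333, 7.1)

(9.9333, 7.1)


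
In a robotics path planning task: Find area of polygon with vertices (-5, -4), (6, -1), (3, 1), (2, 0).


Shoelace sum: ((-5)*(-1) - 6*(-4)) + (6*1 - 3*(-1)) + (3*0 - 2*1) + (2*(-4) - (-5)*0)
= 28
Area = |28|/2 = 14

14


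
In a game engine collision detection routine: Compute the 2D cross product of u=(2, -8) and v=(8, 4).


u x v = u_x*v_y - u_y*v_x = 2*4 - (-8)*8
= 8 - (-64) = 72

72


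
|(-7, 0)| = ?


|u| = sqrt((-7)^2 + 0^2) = sqrt(49) = 7

7


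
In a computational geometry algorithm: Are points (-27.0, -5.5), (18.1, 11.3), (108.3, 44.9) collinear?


Cross product: (18.1-(-27))*(44.9-(-5.5)) - (11.3-(-5.5))*(108.3-(-27))
= 0

Yes, collinear


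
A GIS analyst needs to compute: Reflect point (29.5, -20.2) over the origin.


Reflection over origin: (x,y) -> (-x,-y)
(29.5, -20.2) -> (-29.5, 20.2)

(-29.5, 20.2)


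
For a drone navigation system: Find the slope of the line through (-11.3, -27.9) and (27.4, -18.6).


slope = (y2-y1)/(x2-x1) = ((-18.6)-(-27.9))/(27.4-(-11.3)) = 9.3/38.7 = 0.2403

0.2403


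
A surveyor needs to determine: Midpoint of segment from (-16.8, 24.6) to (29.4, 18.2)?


M = (((-16.8)+29.4)/2, (24.6+18.2)/2)
= (6.3, 21.4)

(6.3, 21.4)


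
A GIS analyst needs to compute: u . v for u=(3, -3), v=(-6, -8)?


u . v = u_x*v_x + u_y*v_y = 3*(-6) + (-3)*(-8)
= (-18) + 24 = 6

6


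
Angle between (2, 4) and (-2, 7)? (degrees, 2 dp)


u.v = 24, |u| = sqrt(20) = 4.4721, |v| = sqrt(53) = 7.2801
cos(theta) = u.v/(|u||v|) = 24/sqrt(1060) = 0.737154
theta = acos(0.737154) = 42.51 degrees

42.51 degrees


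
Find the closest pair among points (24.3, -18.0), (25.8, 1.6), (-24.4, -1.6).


d(P0,P1) = 19.6573, d(P0,P2) = 51.3873, d(P1,P2) = 50.3019
Closest: P0 and P1

Closest pair: (24.3, -18.0) and (25.8, 1.6), distance = 19.6573


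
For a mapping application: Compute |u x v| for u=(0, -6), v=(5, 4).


|u x v| = |0*4 - (-6)*5|
= |0 - (-30)| = 30

30


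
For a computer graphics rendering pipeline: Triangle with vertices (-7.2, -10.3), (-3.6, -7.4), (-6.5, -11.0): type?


Side lengths squared: AB^2=21.37, BC^2=21.37, CA^2=0.98
Sorted: [0.98, 21.37, 21.37]
By sides: Isosceles, By angles: Acute

Isosceles, Acute


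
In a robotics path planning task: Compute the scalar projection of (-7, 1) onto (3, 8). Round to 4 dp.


u.v = -13, |v| = sqrt(73) = 8.544
Scalar projection = u.v / |v| = -13 / sqrt(73) = -1.5215

-1.5215


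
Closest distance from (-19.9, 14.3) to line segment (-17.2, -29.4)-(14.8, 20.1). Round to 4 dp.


Project P onto AB: t = 0.5978 (clamped to [0,1])
Closest point on segment: (1.9282, 0.1889)
Distance: 25.9922

25.9922


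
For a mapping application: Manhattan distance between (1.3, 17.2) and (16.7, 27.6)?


|1.3-16.7| + |17.2-27.6| = 15.4 + 10.4 = 25.8

25.8


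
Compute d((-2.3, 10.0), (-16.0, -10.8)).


dx=-13.7, dy=-20.8
d^2 = (-13.7)^2 + (-20.8)^2 = 620.33
d = sqrt(620.33) = 24.9064

24.9064


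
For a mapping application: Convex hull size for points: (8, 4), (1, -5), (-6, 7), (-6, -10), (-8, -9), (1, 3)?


Convex hull vertices (CCW): (-8, -9), (-6, -10), (1, -5), (8, 4), (-6, 7)
Count = 5

5


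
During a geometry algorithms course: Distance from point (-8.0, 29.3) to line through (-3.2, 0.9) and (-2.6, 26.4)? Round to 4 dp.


|cross product| = 139.44
|line direction| = sqrt(650.61) = 25.5071
Distance = 139.44/sqrt(650.61) = 5.4667

5.4667


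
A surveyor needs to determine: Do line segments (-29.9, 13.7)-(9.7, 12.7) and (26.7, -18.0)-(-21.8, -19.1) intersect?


Cross products: d1=-1599.71, d2=-1507.65, d3=-1198.72, d4=-1290.78
d1*d2 < 0 and d3*d4 < 0? no

No, they don't intersect


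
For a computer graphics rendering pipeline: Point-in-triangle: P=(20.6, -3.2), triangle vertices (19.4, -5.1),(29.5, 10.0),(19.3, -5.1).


Cross products: AB x AP = 1.07, BC x BP = 0.25, CA x CP = 0.19
All same sign? yes

Yes, inside


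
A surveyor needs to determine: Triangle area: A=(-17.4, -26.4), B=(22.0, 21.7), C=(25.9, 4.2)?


Area = |x_A(y_B-y_C) + x_B(y_C-y_A) + x_C(y_A-y_B)|/2
= |(-304.5) + 673.2 + (-1245.79)|/2
= 877.09/2 = 438.545

438.545


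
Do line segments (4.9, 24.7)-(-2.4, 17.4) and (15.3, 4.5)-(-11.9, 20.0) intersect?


Cross products: d1=-388.24, d2=-76.53, d3=223.38, d4=-88.33
d1*d2 < 0 and d3*d4 < 0? no

No, they don't intersect


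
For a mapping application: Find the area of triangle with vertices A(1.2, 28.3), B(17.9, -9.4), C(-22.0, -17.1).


Area = |x_A(y_B-y_C) + x_B(y_C-y_A) + x_C(y_A-y_B)|/2
= |9.24 + (-812.66) + (-829.4)|/2
= 1632.82/2 = 816.41

816.41


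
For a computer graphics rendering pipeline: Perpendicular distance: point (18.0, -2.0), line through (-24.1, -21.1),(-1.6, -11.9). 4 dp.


|cross product| = 42.43
|line direction| = sqrt(590.89) = 24.3082
Distance = 42.43/sqrt(590.89) = 1.7455

1.7455


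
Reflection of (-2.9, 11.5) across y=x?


Reflection over y=x: (x,y) -> (y,x)
(-2.9, 11.5) -> (11.5, -2.9)

(11.5, -2.9)


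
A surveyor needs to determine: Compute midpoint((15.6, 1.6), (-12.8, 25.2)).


M = ((15.6+(-12.8))/2, (1.6+25.2)/2)
= (1.4, 13.4)

(1.4, 13.4)


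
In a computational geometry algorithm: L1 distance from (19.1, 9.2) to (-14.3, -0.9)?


|19.1-(-14.3)| + |9.2-(-0.9)| = 33.4 + 10.1 = 43.5

43.5


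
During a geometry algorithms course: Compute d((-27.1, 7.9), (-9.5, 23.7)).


dx=17.6, dy=15.8
d^2 = 17.6^2 + 15.8^2 = 559.4
d = sqrt(559.4) = 23.6516

23.6516


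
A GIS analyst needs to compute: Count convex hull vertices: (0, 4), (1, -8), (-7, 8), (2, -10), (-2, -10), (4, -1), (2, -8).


Convex hull vertices (CCW): (-7, 8), (-2, -10), (2, -10), (4, -1), (0, 4)
Count = 5

5


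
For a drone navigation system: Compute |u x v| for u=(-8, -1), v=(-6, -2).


|u x v| = |(-8)*(-2) - (-1)*(-6)|
= |16 - 6| = 10

10


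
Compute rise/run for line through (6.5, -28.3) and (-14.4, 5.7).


slope = (y2-y1)/(x2-x1) = (5.7-(-28.3))/((-14.4)-6.5) = 34/(-20.9) = -1.6268

-1.6268


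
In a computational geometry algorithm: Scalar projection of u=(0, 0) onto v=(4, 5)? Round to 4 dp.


u.v = 0, |v| = sqrt(41) = 6.4031
Scalar projection = u.v / |v| = 0 / sqrt(41) = 0

0


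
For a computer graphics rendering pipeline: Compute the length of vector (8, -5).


|u| = sqrt(8^2 + (-5)^2) = sqrt(89) = 9.434

9.434


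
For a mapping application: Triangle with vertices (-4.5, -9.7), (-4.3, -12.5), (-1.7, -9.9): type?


Side lengths squared: AB^2=7.88, BC^2=13.52, CA^2=7.88
Sorted: [7.88, 7.88, 13.52]
By sides: Isosceles, By angles: Acute

Isosceles, Acute


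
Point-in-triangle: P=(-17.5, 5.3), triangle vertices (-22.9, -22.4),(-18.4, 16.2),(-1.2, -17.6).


Cross products: AB x AP = -83.79, BC x BP = -157.06, CA x CP = -575.17
All same sign? yes

Yes, inside


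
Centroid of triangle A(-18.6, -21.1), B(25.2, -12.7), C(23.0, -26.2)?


Centroid = ((x_A+x_B+x_C)/3, (y_A+y_B+y_C)/3)
= (((-18.6)+25.2+23)/3, ((-21.1)+(-12.7)+(-26.2))/3)
= (9.8667, -20)

(9.8667, -20)


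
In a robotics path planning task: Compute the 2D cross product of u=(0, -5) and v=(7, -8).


u x v = u_x*v_y - u_y*v_x = 0*(-8) - (-5)*7
= 0 - (-35) = 35

35


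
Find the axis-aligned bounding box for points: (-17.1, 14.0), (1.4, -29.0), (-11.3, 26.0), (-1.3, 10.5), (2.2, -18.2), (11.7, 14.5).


x range: [-17.1, 11.7]
y range: [-29, 26]
Bounding box: (-17.1,-29) to (11.7,26)

(-17.1,-29) to (11.7,26)


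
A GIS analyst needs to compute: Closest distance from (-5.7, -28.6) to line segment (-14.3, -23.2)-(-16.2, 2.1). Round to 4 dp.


Project P onto AB: t = 0 (clamped to [0,1])
Closest point on segment: (-14.3, -23.2)
Distance: 10.1548

10.1548


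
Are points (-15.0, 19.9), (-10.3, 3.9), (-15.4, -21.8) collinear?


Cross product: ((-10.3)-(-15))*((-21.8)-19.9) - (3.9-19.9)*((-15.4)-(-15))
= -202.39

No, not collinear


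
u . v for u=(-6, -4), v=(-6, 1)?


u . v = u_x*v_x + u_y*v_y = (-6)*(-6) + (-4)*1
= 36 + (-4) = 32

32


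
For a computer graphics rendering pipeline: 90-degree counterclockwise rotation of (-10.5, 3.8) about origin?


90° CCW: (x,y) -> (-y, x)
(-10.5,3.8) -> (-3.8, -10.5)

(-3.8, -10.5)


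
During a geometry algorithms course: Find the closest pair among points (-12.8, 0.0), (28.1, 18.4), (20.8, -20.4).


d(P0,P1) = 44.8483, d(P0,P2) = 39.308, d(P1,P2) = 39.4808
Closest: P0 and P2

Closest pair: (-12.8, 0.0) and (20.8, -20.4), distance = 39.308


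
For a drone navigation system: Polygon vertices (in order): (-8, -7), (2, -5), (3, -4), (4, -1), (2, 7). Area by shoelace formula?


Shoelace sum: ((-8)*(-5) - 2*(-7)) + (2*(-4) - 3*(-5)) + (3*(-1) - 4*(-4)) + (4*7 - 2*(-1)) + (2*(-7) - (-8)*7)
= 146
Area = |146|/2 = 73

73


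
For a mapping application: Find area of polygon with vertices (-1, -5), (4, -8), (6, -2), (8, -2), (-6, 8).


Shoelace sum: ((-1)*(-8) - 4*(-5)) + (4*(-2) - 6*(-8)) + (6*(-2) - 8*(-2)) + (8*8 - (-6)*(-2)) + ((-6)*(-5) - (-1)*8)
= 162
Area = |162|/2 = 81

81


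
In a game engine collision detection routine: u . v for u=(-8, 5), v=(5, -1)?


u . v = u_x*v_x + u_y*v_y = (-8)*5 + 5*(-1)
= (-40) + (-5) = -45

-45


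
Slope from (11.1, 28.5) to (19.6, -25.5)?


slope = (y2-y1)/(x2-x1) = ((-25.5)-28.5)/(19.6-11.1) = (-54)/8.5 = -6.3529

-6.3529


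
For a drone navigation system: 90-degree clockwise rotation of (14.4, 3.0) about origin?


90° CW: (x,y) -> (y, -x)
(14.4,3) -> (3, -14.4)

(3, -14.4)


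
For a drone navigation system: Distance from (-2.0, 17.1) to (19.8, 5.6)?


dx=21.8, dy=-11.5
d^2 = 21.8^2 + (-11.5)^2 = 607.49
d = sqrt(607.49) = 24.6473

24.6473


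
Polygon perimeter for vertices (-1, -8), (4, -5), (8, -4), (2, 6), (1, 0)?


Sides: (-1, -8)->(4, -5): sqrt(34) = 5.830952, (4, -5)->(8, -4): sqrt(17) = 4.123106, (8, -4)->(2, 6): sqrt(136) = 11.661904, (2, 6)->(1, 0): sqrt(37) = 6.082763, (1, 0)->(-1, -8): sqrt(68) = 8.246211
Sum = 35.944936
Perimeter = 35.9449

35.9449


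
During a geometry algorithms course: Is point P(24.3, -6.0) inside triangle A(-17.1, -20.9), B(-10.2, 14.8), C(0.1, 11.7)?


Cross products: AB x AP = -1375.17, BC x BP = -107.29, CA x CP = 1093.36
All same sign? no

No, outside


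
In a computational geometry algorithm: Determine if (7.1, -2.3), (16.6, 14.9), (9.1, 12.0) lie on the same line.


Cross product: (16.6-7.1)*(12-(-2.3)) - (14.9-(-2.3))*(9.1-7.1)
= 101.45

No, not collinear


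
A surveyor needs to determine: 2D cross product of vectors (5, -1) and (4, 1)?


u x v = u_x*v_y - u_y*v_x = 5*1 - (-1)*4
= 5 - (-4) = 9

9


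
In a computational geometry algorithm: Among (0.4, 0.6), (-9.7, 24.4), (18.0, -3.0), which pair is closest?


d(P0,P1) = 25.8544, d(P0,P2) = 17.9644, d(P1,P2) = 38.9622
Closest: P0 and P2

Closest pair: (0.4, 0.6) and (18.0, -3.0), distance = 17.9644


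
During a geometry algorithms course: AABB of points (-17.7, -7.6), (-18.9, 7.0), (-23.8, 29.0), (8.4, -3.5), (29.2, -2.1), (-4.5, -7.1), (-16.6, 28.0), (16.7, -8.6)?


x range: [-23.8, 29.2]
y range: [-8.6, 29]
Bounding box: (-23.8,-8.6) to (29.2,29)

(-23.8,-8.6) to (29.2,29)


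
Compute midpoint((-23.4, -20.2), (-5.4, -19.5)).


M = (((-23.4)+(-5.4))/2, ((-20.2)+(-19.5))/2)
= (-14.4, -19.85)

(-14.4, -19.85)


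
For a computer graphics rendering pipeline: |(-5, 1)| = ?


|u| = sqrt((-5)^2 + 1^2) = sqrt(26) = 5.099

5.099


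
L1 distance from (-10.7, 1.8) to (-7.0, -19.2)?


|(-10.7)-(-7)| + |1.8-(-19.2)| = 3.7 + 21 = 24.7

24.7


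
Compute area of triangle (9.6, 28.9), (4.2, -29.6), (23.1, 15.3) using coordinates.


Area = |x_A(y_B-y_C) + x_B(y_C-y_A) + x_C(y_A-y_B)|/2
= |(-431.04) + (-57.12) + 1351.35|/2
= 863.19/2 = 431.595

431.595


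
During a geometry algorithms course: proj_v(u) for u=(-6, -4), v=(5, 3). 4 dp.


u.v = -42, |v| = sqrt(34) = 5.831
Scalar projection = u.v / |v| = -42 / sqrt(34) = -7.2029

-7.2029


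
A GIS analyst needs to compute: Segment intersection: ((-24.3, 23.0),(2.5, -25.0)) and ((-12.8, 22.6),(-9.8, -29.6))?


Cross products: d1=-599.1, d2=655.86, d3=541.28, d4=-713.68
d1*d2 < 0 and d3*d4 < 0? yes

Yes, they intersect


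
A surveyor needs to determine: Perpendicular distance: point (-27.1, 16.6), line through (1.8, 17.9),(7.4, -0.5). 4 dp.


|cross product| = 539.04
|line direction| = sqrt(369.92) = 19.2333
Distance = 539.04/sqrt(369.92) = 28.0264

28.0264


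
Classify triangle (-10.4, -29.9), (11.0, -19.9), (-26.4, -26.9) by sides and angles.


Side lengths squared: AB^2=557.96, BC^2=1447.76, CA^2=265
Sorted: [265, 557.96, 1447.76]
By sides: Scalene, By angles: Obtuse

Scalene, Obtuse


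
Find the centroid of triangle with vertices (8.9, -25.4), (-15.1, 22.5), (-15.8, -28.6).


Centroid = ((x_A+x_B+x_C)/3, (y_A+y_B+y_C)/3)
= ((8.9+(-15.1)+(-15.8))/3, ((-25.4)+22.5+(-28.6))/3)
= (-7.3333, -10.5)

(-7.3333, -10.5)


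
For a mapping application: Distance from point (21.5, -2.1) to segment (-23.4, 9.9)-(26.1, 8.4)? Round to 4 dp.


Project P onto AB: t = 0.9136 (clamped to [0,1])
Closest point on segment: (21.8221, 8.5296)
Distance: 10.6345

10.6345


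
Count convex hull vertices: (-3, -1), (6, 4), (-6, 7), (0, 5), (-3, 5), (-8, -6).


Convex hull vertices (CCW): (-8, -6), (6, 4), (-6, 7)
Count = 3

3


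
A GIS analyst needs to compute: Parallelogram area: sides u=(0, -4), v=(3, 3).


|u x v| = |0*3 - (-4)*3|
= |0 - (-12)| = 12

12


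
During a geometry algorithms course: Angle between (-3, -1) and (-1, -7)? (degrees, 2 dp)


u.v = 10, |u| = sqrt(10) = 3.1623, |v| = sqrt(50) = 7.0711
cos(theta) = u.v/(|u||v|) = 10/sqrt(500) = 0.447214
theta = acos(0.447214) = 63.43 degrees

63.43 degrees


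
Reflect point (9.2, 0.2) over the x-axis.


Reflection over x-axis: (x,y) -> (x,-y)
(9.2, 0.2) -> (9.2, -0.2)

(9.2, -0.2)


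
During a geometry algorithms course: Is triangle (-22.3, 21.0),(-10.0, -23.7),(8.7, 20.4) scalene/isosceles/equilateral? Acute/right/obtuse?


Side lengths squared: AB^2=2149.38, BC^2=2294.5, CA^2=961.36
Sorted: [961.36, 2149.38, 2294.5]
By sides: Scalene, By angles: Acute

Scalene, Acute


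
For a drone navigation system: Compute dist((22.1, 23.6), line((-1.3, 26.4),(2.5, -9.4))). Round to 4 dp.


|cross product| = 827.08
|line direction| = sqrt(1296.08) = 36.0011
Distance = 827.08/sqrt(1296.08) = 22.9737

22.9737


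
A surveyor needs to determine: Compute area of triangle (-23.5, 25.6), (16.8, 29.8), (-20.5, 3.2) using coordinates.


Area = |x_A(y_B-y_C) + x_B(y_C-y_A) + x_C(y_A-y_B)|/2
= |(-625.1) + (-376.32) + 86.1|/2
= 915.32/2 = 457.66

457.66


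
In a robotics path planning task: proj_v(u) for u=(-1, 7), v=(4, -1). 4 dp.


u.v = -11, |v| = sqrt(17) = 4.1231
Scalar projection = u.v / |v| = -11 / sqrt(17) = -2.6679

-2.6679


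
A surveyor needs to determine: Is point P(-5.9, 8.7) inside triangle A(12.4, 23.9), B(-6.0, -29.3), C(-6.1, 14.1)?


Cross products: AB x AP = -693.88, BC x BP = -8.14, CA x CP = -101.86
All same sign? yes

Yes, inside


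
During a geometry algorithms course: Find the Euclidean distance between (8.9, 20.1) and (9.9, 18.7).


dx=1, dy=-1.4
d^2 = 1^2 + (-1.4)^2 = 2.96
d = sqrt(2.96) = 1.7205

1.7205


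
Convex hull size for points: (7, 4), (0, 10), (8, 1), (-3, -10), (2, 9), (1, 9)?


Convex hull vertices (CCW): (-3, -10), (8, 1), (7, 4), (2, 9), (0, 10)
Count = 5

5


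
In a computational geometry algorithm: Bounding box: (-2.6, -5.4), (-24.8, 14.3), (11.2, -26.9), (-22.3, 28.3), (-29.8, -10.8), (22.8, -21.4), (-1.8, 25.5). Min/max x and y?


x range: [-29.8, 22.8]
y range: [-26.9, 28.3]
Bounding box: (-29.8,-26.9) to (22.8,28.3)

(-29.8,-26.9) to (22.8,28.3)


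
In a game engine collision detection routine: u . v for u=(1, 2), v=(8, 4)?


u . v = u_x*v_x + u_y*v_y = 1*8 + 2*4
= 8 + 8 = 16

16


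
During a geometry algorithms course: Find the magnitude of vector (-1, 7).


|u| = sqrt((-1)^2 + 7^2) = sqrt(50) = 7.0711

7.0711


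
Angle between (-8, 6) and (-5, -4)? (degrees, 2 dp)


u.v = 16, |u| = sqrt(100) = 10, |v| = sqrt(41) = 6.4031
cos(theta) = u.v/(|u||v|) = 16/sqrt(4100) = 0.249878
theta = acos(0.249878) = 75.53 degrees

75.53 degrees


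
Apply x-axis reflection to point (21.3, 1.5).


Reflection over x-axis: (x,y) -> (x,-y)
(21.3, 1.5) -> (21.3, -1.5)

(21.3, -1.5)


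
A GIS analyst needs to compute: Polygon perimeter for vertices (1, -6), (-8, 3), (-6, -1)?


Sides: (1, -6)->(-8, 3): sqrt(162) = 12.727922, (-8, 3)->(-6, -1): sqrt(20) = 4.472136, (-6, -1)->(1, -6): sqrt(74) = 8.602325
Sum = 25.802383
Perimeter = 25.8024

25.8024


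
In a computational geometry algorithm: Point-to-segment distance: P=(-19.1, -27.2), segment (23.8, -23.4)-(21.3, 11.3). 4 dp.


Project P onto AB: t = 0 (clamped to [0,1])
Closest point on segment: (23.8, -23.4)
Distance: 43.068

43.068


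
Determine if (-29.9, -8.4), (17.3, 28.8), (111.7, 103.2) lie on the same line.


Cross product: (17.3-(-29.9))*(103.2-(-8.4)) - (28.8-(-8.4))*(111.7-(-29.9))
= 0

Yes, collinear


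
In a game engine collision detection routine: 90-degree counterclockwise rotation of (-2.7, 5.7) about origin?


90° CCW: (x,y) -> (-y, x)
(-2.7,5.7) -> (-5.7, -2.7)

(-5.7, -2.7)


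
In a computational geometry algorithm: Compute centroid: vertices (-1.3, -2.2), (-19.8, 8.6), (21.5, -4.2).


Centroid = ((x_A+x_B+x_C)/3, (y_A+y_B+y_C)/3)
= (((-1.3)+(-19.8)+21.5)/3, ((-2.2)+8.6+(-4.2))/3)
= (0.1333, 0.7333)

(0.1333, 0.7333)


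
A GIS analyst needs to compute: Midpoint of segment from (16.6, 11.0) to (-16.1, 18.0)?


M = ((16.6+(-16.1))/2, (11+18)/2)
= (0.25, 14.5)

(0.25, 14.5)


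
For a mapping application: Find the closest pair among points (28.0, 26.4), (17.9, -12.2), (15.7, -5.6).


d(P0,P1) = 39.8995, d(P0,P2) = 34.2825, d(P1,P2) = 6.957
Closest: P1 and P2

Closest pair: (17.9, -12.2) and (15.7, -5.6), distance = 6.957


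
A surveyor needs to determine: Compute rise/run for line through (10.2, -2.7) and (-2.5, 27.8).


slope = (y2-y1)/(x2-x1) = (27.8-(-2.7))/((-2.5)-10.2) = 30.5/(-12.7) = -2.4016

-2.4016


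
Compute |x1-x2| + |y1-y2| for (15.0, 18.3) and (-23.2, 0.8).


|15-(-23.2)| + |18.3-0.8| = 38.2 + 17.5 = 55.7

55.7


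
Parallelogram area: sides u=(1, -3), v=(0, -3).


|u x v| = |1*(-3) - (-3)*0|
= |(-3) - 0| = 3

3


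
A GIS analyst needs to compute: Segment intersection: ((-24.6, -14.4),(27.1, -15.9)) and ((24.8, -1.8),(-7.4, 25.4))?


Cross products: d1=1749.4, d2=391.46, d3=725.52, d4=2083.46
d1*d2 < 0 and d3*d4 < 0? no

No, they don't intersect


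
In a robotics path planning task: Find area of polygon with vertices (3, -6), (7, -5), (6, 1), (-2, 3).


Shoelace sum: (3*(-5) - 7*(-6)) + (7*1 - 6*(-5)) + (6*3 - (-2)*1) + ((-2)*(-6) - 3*3)
= 87
Area = |87|/2 = 43.5

43.5


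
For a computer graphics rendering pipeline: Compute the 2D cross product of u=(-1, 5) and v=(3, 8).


u x v = u_x*v_y - u_y*v_x = (-1)*8 - 5*3
= (-8) - 15 = -23

-23


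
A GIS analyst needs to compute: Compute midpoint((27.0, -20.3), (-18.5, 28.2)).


M = ((27+(-18.5))/2, ((-20.3)+28.2)/2)
= (4.25, 3.95)

(4.25, 3.95)


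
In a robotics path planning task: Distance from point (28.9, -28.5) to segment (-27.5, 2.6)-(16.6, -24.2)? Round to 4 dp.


Project P onto AB: t = 1 (clamped to [0,1])
Closest point on segment: (16.6, -24.2)
Distance: 13.03

13.03


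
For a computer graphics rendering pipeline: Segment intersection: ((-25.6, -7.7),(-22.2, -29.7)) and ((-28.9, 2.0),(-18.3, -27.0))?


Cross products: d1=-7.12, d2=-141.72, d3=-39.62, d4=94.98
d1*d2 < 0 and d3*d4 < 0? no

No, they don't intersect


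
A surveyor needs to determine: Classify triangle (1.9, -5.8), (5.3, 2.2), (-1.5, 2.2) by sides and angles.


Side lengths squared: AB^2=75.56, BC^2=46.24, CA^2=75.56
Sorted: [46.24, 75.56, 75.56]
By sides: Isosceles, By angles: Acute

Isosceles, Acute


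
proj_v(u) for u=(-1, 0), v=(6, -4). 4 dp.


u.v = -6, |v| = sqrt(52) = 7.2111
Scalar projection = u.v / |v| = -6 / sqrt(52) = -0.8321

-0.8321


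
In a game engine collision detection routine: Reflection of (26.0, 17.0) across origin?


Reflection over origin: (x,y) -> (-x,-y)
(26, 17) -> (-26, -17)

(-26, -17)


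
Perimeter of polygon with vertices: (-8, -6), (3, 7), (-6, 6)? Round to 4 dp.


Sides: (-8, -6)->(3, 7): sqrt(290) = 17.029386, (3, 7)->(-6, 6): sqrt(82) = 9.055385, (-6, 6)->(-8, -6): sqrt(148) = 12.165525
Sum = 38.250296
Perimeter = 38.2503

38.2503


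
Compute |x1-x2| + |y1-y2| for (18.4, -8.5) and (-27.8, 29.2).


|18.4-(-27.8)| + |(-8.5)-29.2| = 46.2 + 37.7 = 83.9

83.9


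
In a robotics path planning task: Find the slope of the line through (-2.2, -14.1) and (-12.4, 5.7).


slope = (y2-y1)/(x2-x1) = (5.7-(-14.1))/((-12.4)-(-2.2)) = 19.8/(-10.2) = -1.9412

-1.9412


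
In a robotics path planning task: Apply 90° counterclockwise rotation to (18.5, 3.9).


90° CCW: (x,y) -> (-y, x)
(18.5,3.9) -> (-3.9, 18.5)

(-3.9, 18.5)


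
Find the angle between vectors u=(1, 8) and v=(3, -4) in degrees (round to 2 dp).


u.v = -29, |u| = sqrt(65) = 8.0623, |v| = sqrt(25) = 5
cos(theta) = u.v/(|u||v|) = -29/sqrt(1625) = -0.719401
theta = acos(-0.719401) = 136.01 degrees

136.01 degrees


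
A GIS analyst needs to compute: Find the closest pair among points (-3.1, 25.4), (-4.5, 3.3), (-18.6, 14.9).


d(P0,P1) = 22.1443, d(P0,P2) = 18.7216, d(P1,P2) = 18.2584
Closest: P1 and P2

Closest pair: (-4.5, 3.3) and (-18.6, 14.9), distance = 18.2584


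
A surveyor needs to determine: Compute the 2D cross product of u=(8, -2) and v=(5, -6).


u x v = u_x*v_y - u_y*v_x = 8*(-6) - (-2)*5
= (-48) - (-10) = -38

-38


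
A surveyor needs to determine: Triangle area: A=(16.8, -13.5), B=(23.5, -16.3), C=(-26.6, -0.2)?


Area = |x_A(y_B-y_C) + x_B(y_C-y_A) + x_C(y_A-y_B)|/2
= |(-270.48) + 312.55 + (-74.48)|/2
= 32.41/2 = 16.205

16.205


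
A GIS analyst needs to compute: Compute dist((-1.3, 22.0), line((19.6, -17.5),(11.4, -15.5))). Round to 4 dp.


|cross product| = 282.1
|line direction| = sqrt(71.24) = 8.4404
Distance = 282.1/sqrt(71.24) = 33.4227

33.4227


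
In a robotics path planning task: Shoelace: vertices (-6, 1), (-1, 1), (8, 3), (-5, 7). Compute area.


Shoelace sum: ((-6)*1 - (-1)*1) + ((-1)*3 - 8*1) + (8*7 - (-5)*3) + ((-5)*1 - (-6)*7)
= 92
Area = |92|/2 = 46

46


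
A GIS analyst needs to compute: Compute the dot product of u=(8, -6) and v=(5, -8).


u . v = u_x*v_x + u_y*v_y = 8*5 + (-6)*(-8)
= 40 + 48 = 88

88


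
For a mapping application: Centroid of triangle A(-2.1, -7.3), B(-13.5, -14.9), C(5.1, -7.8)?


Centroid = ((x_A+x_B+x_C)/3, (y_A+y_B+y_C)/3)
= (((-2.1)+(-13.5)+5.1)/3, ((-7.3)+(-14.9)+(-7.8))/3)
= (-3.5, -10)

(-3.5, -10)


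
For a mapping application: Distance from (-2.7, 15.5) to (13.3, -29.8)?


dx=16, dy=-45.3
d^2 = 16^2 + (-45.3)^2 = 2308.09
d = sqrt(2308.09) = 48.0426

48.0426


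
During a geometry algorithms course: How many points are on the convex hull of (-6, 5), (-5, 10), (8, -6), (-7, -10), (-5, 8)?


Convex hull vertices (CCW): (-7, -10), (8, -6), (-5, 10), (-6, 5)
Count = 4

4


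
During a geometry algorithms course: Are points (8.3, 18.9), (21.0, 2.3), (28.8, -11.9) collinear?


Cross product: (21-8.3)*((-11.9)-18.9) - (2.3-18.9)*(28.8-8.3)
= -50.86

No, not collinear


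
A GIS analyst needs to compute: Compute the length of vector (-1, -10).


|u| = sqrt((-1)^2 + (-10)^2) = sqrt(101) = 10.0499

10.0499


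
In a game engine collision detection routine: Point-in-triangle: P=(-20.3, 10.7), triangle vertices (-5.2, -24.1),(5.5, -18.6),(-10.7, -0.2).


Cross products: AB x AP = 455.41, BC x BP = 0.06, CA x CP = -169.49
All same sign? no

No, outside


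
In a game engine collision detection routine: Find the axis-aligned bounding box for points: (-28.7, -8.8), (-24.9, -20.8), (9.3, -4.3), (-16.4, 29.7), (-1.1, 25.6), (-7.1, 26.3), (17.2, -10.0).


x range: [-28.7, 17.2]
y range: [-20.8, 29.7]
Bounding box: (-28.7,-20.8) to (17.2,29.7)

(-28.7,-20.8) to (17.2,29.7)


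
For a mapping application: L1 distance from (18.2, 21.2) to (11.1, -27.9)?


|18.2-11.1| + |21.2-(-27.9)| = 7.1 + 49.1 = 56.2

56.2


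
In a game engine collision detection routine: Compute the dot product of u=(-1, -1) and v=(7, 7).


u . v = u_x*v_x + u_y*v_y = (-1)*7 + (-1)*7
= (-7) + (-7) = -14

-14


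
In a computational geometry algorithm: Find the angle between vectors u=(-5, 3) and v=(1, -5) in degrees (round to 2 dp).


u.v = -20, |u| = sqrt(34) = 5.831, |v| = sqrt(26) = 5.099
cos(theta) = u.v/(|u||v|) = -20/sqrt(884) = -0.672673
theta = acos(-0.672673) = 132.27 degrees

132.27 degrees


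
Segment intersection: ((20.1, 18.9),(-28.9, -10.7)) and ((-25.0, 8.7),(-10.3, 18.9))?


Cross products: d1=-310.08, d2=-245.4, d3=-835.16, d4=-899.84
d1*d2 < 0 and d3*d4 < 0? no

No, they don't intersect


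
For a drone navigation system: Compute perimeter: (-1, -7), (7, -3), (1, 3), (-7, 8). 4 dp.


Sides: (-1, -7)->(7, -3): sqrt(80) = 8.944272, (7, -3)->(1, 3): sqrt(72) = 8.485281, (1, 3)->(-7, 8): sqrt(89) = 9.433981, (-7, 8)->(-1, -7): sqrt(261) = 16.155494
Sum = 43.019028
Perimeter = 43.019

43.019


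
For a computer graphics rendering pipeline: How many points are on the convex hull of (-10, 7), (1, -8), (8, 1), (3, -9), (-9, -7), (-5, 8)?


Convex hull vertices (CCW): (-10, 7), (-9, -7), (3, -9), (8, 1), (-5, 8)
Count = 5

5


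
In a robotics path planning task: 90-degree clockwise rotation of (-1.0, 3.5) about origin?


90° CW: (x,y) -> (y, -x)
(-1,3.5) -> (3.5, 1)

(3.5, 1)


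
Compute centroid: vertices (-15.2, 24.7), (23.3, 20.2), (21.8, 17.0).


Centroid = ((x_A+x_B+x_C)/3, (y_A+y_B+y_C)/3)
= (((-15.2)+23.3+21.8)/3, (24.7+20.2+17)/3)
= (9.9667, 20.6333)

(9.9667, 20.6333)


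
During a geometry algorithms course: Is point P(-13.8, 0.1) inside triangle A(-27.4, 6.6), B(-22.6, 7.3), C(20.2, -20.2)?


Cross products: AB x AP = -40.72, BC x BP = -66.16, CA x CP = -55.08
All same sign? yes

Yes, inside


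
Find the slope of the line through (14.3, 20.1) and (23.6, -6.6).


slope = (y2-y1)/(x2-x1) = ((-6.6)-20.1)/(23.6-14.3) = (-26.7)/9.3 = -2.871

-2.871


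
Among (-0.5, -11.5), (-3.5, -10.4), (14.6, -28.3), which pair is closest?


d(P0,P1) = 3.1953, d(P0,P2) = 22.5887, d(P1,P2) = 25.4562
Closest: P0 and P1

Closest pair: (-0.5, -11.5) and (-3.5, -10.4), distance = 3.1953


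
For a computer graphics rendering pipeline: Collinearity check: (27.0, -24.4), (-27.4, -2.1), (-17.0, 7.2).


Cross product: ((-27.4)-27)*(7.2-(-24.4)) - ((-2.1)-(-24.4))*((-17)-27)
= -737.84

No, not collinear


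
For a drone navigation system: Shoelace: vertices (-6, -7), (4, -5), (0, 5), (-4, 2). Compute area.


Shoelace sum: ((-6)*(-5) - 4*(-7)) + (4*5 - 0*(-5)) + (0*2 - (-4)*5) + ((-4)*(-7) - (-6)*2)
= 138
Area = |138|/2 = 69

69


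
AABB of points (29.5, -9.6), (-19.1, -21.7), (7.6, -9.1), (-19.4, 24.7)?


x range: [-19.4, 29.5]
y range: [-21.7, 24.7]
Bounding box: (-19.4,-21.7) to (29.5,24.7)

(-19.4,-21.7) to (29.5,24.7)


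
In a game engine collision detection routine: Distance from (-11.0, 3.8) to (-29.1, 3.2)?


dx=-18.1, dy=-0.6
d^2 = (-18.1)^2 + (-0.6)^2 = 327.97
d = sqrt(327.97) = 18.1099

18.1099


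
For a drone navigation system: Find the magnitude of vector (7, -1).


|u| = sqrt(7^2 + (-1)^2) = sqrt(50) = 7.0711

7.0711


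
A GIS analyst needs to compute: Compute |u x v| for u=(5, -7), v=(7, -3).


|u x v| = |5*(-3) - (-7)*7|
= |(-15) - (-49)| = 34

34


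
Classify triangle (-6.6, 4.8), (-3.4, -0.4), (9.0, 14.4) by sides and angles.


Side lengths squared: AB^2=37.28, BC^2=372.8, CA^2=335.52
Sorted: [37.28, 335.52, 372.8]
By sides: Scalene, By angles: Right

Scalene, Right


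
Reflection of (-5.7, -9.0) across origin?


Reflection over origin: (x,y) -> (-x,-y)
(-5.7, -9) -> (5.7, 9)

(5.7, 9)


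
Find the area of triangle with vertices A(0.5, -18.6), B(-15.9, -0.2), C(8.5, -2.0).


Area = |x_A(y_B-y_C) + x_B(y_C-y_A) + x_C(y_A-y_B)|/2
= |0.9 + (-263.94) + (-156.4)|/2
= 419.44/2 = 209.72

209.72


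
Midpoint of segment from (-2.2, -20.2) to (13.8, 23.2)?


M = (((-2.2)+13.8)/2, ((-20.2)+23.2)/2)
= (5.8, 1.5)

(5.8, 1.5)


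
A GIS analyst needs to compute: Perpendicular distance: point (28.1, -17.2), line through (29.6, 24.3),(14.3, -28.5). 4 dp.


|cross product| = 555.75
|line direction| = sqrt(3021.93) = 54.9721
Distance = 555.75/sqrt(3021.93) = 10.1097

10.1097


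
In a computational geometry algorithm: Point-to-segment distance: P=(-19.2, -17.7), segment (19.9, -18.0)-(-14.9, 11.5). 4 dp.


Project P onto AB: t = 0.658 (clamped to [0,1])
Closest point on segment: (-2.9991, 1.4116)
Distance: 25.0544

25.0544


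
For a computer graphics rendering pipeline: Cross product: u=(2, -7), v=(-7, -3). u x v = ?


u x v = u_x*v_y - u_y*v_x = 2*(-3) - (-7)*(-7)
= (-6) - 49 = -55

-55


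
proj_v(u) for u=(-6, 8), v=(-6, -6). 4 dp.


u.v = -12, |v| = sqrt(72) = 8.4853
Scalar projection = u.v / |v| = -12 / sqrt(72) = -1.4142

-1.4142


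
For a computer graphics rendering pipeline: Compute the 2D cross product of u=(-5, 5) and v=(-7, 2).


u x v = u_x*v_y - u_y*v_x = (-5)*2 - 5*(-7)
= (-10) - (-35) = 25

25


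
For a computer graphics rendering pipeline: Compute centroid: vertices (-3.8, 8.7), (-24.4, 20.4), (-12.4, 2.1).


Centroid = ((x_A+x_B+x_C)/3, (y_A+y_B+y_C)/3)
= (((-3.8)+(-24.4)+(-12.4))/3, (8.7+20.4+2.1)/3)
= (-13.5333, 10.4)

(-13.5333, 10.4)


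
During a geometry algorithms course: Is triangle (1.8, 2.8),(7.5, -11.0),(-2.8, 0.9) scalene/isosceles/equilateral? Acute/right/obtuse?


Side lengths squared: AB^2=222.93, BC^2=247.7, CA^2=24.77
Sorted: [24.77, 222.93, 247.7]
By sides: Scalene, By angles: Right

Scalene, Right


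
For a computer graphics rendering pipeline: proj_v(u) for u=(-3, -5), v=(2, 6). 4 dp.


u.v = -36, |v| = sqrt(40) = 6.3246
Scalar projection = u.v / |v| = -36 / sqrt(40) = -5.6921

-5.6921


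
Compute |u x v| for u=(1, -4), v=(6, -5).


|u x v| = |1*(-5) - (-4)*6|
= |(-5) - (-24)| = 19

19


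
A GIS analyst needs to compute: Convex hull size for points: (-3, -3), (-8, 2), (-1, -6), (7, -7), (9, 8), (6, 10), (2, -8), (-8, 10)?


Convex hull vertices (CCW): (-8, 2), (-1, -6), (2, -8), (7, -7), (9, 8), (6, 10), (-8, 10)
Count = 7

7


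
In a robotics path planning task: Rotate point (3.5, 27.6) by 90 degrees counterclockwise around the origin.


90° CCW: (x,y) -> (-y, x)
(3.5,27.6) -> (-27.6, 3.5)

(-27.6, 3.5)


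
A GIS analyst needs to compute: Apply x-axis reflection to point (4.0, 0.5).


Reflection over x-axis: (x,y) -> (x,-y)
(4, 0.5) -> (4, -0.5)

(4, -0.5)


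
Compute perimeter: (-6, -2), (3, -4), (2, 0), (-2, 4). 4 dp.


Sides: (-6, -2)->(3, -4): sqrt(85) = 9.219544, (3, -4)->(2, 0): sqrt(17) = 4.123106, (2, 0)->(-2, 4): sqrt(32) = 5.656854, (-2, 4)->(-6, -2): sqrt(52) = 7.211103
Sum = 26.210607
Perimeter = 26.2106

26.2106


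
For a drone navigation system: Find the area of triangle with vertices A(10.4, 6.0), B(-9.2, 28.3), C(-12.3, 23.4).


Area = |x_A(y_B-y_C) + x_B(y_C-y_A) + x_C(y_A-y_B)|/2
= |50.96 + (-160.08) + 274.29|/2
= 165.17/2 = 82.585

82.585


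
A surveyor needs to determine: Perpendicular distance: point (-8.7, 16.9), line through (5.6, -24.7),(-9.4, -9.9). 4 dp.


|cross product| = 412.36
|line direction| = sqrt(444.04) = 21.0723
Distance = 412.36/sqrt(444.04) = 19.5689

19.5689


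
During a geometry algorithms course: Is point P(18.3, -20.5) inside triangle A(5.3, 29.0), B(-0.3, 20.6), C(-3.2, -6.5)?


Cross products: AB x AP = 386.4, BC x BP = 623.25, CA x CP = -882.25
All same sign? no

No, outside


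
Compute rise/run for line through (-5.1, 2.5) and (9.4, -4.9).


slope = (y2-y1)/(x2-x1) = ((-4.9)-2.5)/(9.4-(-5.1)) = (-7.4)/14.5 = -0.5103

-0.5103


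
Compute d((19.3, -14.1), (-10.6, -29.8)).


dx=-29.9, dy=-15.7
d^2 = (-29.9)^2 + (-15.7)^2 = 1140.5
d = sqrt(1140.5) = 33.7713

33.7713


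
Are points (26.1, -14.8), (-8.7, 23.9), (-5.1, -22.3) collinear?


Cross product: ((-8.7)-26.1)*((-22.3)-(-14.8)) - (23.9-(-14.8))*((-5.1)-26.1)
= 1468.44

No, not collinear


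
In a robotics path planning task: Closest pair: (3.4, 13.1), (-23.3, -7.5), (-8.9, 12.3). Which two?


d(P0,P1) = 33.7231, d(P0,P2) = 12.326, d(P1,P2) = 24.4826
Closest: P0 and P2

Closest pair: (3.4, 13.1) and (-8.9, 12.3), distance = 12.326


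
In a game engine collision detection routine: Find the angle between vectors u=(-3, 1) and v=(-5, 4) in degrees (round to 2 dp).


u.v = 19, |u| = sqrt(10) = 3.1623, |v| = sqrt(41) = 6.4031
cos(theta) = u.v/(|u||v|) = 19/sqrt(410) = 0.938343
theta = acos(0.938343) = 20.22 degrees

20.22 degrees


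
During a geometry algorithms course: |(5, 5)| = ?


|u| = sqrt(5^2 + 5^2) = sqrt(50) = 7.0711

7.0711


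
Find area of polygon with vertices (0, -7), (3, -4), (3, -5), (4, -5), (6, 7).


Shoelace sum: (0*(-4) - 3*(-7)) + (3*(-5) - 3*(-4)) + (3*(-5) - 4*(-5)) + (4*7 - 6*(-5)) + (6*(-7) - 0*7)
= 39
Area = |39|/2 = 19.5

19.5


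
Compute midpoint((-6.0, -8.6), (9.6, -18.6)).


M = (((-6)+9.6)/2, ((-8.6)+(-18.6))/2)
= (1.8, -13.6)

(1.8, -13.6)


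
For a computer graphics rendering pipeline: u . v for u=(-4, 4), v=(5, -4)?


u . v = u_x*v_x + u_y*v_y = (-4)*5 + 4*(-4)
= (-20) + (-16) = -36

-36


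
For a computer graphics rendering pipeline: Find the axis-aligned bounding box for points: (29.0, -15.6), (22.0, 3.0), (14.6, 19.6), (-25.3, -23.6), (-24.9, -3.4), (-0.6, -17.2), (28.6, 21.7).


x range: [-25.3, 29]
y range: [-23.6, 21.7]
Bounding box: (-25.3,-23.6) to (29,21.7)

(-25.3,-23.6) to (29,21.7)


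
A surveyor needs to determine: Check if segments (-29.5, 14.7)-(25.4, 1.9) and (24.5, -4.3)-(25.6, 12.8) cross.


Cross products: d1=944.3, d2=-8.57, d3=-351.9, d4=600.97
d1*d2 < 0 and d3*d4 < 0? yes

Yes, they intersect


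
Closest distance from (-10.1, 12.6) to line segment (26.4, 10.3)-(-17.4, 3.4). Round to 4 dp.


Project P onto AB: t = 0.8051 (clamped to [0,1])
Closest point on segment: (-8.8626, 4.7449)
Distance: 7.9519

7.9519


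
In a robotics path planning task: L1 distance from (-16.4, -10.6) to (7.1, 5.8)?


|(-16.4)-7.1| + |(-10.6)-5.8| = 23.5 + 16.4 = 39.9

39.9


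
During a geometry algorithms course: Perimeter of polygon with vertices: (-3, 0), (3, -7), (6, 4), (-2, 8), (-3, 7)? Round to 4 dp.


Sides: (-3, 0)->(3, -7): sqrt(85) = 9.219544, (3, -7)->(6, 4): sqrt(130) = 11.401754, (6, 4)->(-2, 8): sqrt(80) = 8.944272, (-2, 8)->(-3, 7): sqrt(2) = 1.414214, (-3, 7)->(-3, 0): sqrt(49) = 7
Sum = 37.979784
Perimeter = 37.9798

37.9798


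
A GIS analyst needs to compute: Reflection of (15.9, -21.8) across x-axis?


Reflection over x-axis: (x,y) -> (x,-y)
(15.9, -21.8) -> (15.9, 21.8)

(15.9, 21.8)


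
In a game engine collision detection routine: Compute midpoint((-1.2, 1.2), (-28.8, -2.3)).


M = (((-1.2)+(-28.8))/2, (1.2+(-2.3))/2)
= (-15, -0.55)

(-15, -0.55)


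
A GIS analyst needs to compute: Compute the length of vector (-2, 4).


|u| = sqrt((-2)^2 + 4^2) = sqrt(20) = 4.4721

4.4721


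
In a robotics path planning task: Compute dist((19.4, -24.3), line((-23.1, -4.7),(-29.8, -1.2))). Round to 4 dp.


|cross product| = 17.43
|line direction| = sqrt(57.14) = 7.5591
Distance = 17.43/sqrt(57.14) = 2.3058

2.3058


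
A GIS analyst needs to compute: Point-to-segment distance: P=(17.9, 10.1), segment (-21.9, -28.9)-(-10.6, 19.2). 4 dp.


Project P onto AB: t = 0.9526 (clamped to [0,1])
Closest point on segment: (-11.1354, 16.9212)
Distance: 29.8258

29.8258


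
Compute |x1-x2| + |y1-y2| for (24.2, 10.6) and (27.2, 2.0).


|24.2-27.2| + |10.6-2| = 3 + 8.6 = 11.6

11.6


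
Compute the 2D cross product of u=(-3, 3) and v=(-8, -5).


u x v = u_x*v_y - u_y*v_x = (-3)*(-5) - 3*(-8)
= 15 - (-24) = 39

39


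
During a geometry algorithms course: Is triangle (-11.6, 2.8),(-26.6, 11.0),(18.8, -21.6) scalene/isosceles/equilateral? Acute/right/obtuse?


Side lengths squared: AB^2=292.24, BC^2=3123.92, CA^2=1519.52
Sorted: [292.24, 1519.52, 3123.92]
By sides: Scalene, By angles: Obtuse

Scalene, Obtuse


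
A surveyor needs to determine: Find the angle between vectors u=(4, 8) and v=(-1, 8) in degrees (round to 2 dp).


u.v = 60, |u| = sqrt(80) = 8.9443, |v| = sqrt(65) = 8.0623
cos(theta) = u.v/(|u||v|) = 60/sqrt(5200) = 0.83205
theta = acos(0.83205) = 33.69 degrees

33.69 degrees


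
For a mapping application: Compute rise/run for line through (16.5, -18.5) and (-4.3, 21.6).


slope = (y2-y1)/(x2-x1) = (21.6-(-18.5))/((-4.3)-16.5) = 40.1/(-20.8) = -1.9279

-1.9279


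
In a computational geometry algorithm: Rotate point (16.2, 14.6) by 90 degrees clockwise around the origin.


90° CW: (x,y) -> (y, -x)
(16.2,14.6) -> (14.6, -16.2)

(14.6, -16.2)


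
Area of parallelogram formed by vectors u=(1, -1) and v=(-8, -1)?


|u x v| = |1*(-1) - (-1)*(-8)|
= |(-1) - 8| = 9

9


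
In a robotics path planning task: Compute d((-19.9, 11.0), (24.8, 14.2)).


dx=44.7, dy=3.2
d^2 = 44.7^2 + 3.2^2 = 2008.33
d = sqrt(2008.33) = 44.8144

44.8144


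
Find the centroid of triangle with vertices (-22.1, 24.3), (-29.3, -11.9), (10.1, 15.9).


Centroid = ((x_A+x_B+x_C)/3, (y_A+y_B+y_C)/3)
= (((-22.1)+(-29.3)+10.1)/3, (24.3+(-11.9)+15.9)/3)
= (-13.7667, 9.4333)

(-13.7667, 9.4333)


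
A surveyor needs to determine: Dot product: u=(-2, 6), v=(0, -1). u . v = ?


u . v = u_x*v_x + u_y*v_y = (-2)*0 + 6*(-1)
= 0 + (-6) = -6

-6


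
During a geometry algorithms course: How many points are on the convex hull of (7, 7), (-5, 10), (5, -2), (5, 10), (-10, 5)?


Convex hull vertices (CCW): (-10, 5), (5, -2), (7, 7), (5, 10), (-5, 10)
Count = 5

5


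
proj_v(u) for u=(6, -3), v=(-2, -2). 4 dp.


u.v = -6, |v| = sqrt(8) = 2.8284
Scalar projection = u.v / |v| = -6 / sqrt(8) = -2.1213

-2.1213


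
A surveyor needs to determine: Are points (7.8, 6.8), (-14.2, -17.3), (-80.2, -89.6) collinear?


Cross product: ((-14.2)-7.8)*((-89.6)-6.8) - ((-17.3)-6.8)*((-80.2)-7.8)
= 0

Yes, collinear
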